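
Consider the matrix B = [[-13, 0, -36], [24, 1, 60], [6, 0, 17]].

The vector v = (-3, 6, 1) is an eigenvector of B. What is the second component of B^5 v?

-6

First find the eigenvalue: Bv = (3, -6, -1) = -1·(-3, 6, 1), so λ = -1.
Then B^5 v = λ^5·v = (-1)^5·(-3, 6, 1) = -1·(-3, 6, 1) = (3, -6, -1).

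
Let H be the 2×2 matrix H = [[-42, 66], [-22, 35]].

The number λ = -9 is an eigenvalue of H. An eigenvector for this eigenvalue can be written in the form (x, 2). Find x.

We need (H + 9I)v = 0.
H + 9I = [[-33, 66], [-22, 44]].
Row 1: (-33)·x + (66)·2 = 0
Row 2: (-22)·x + (44)·2 = 0
Solving gives x = 4.
Check: H·(4, 2) = (-36, -18) = -9·(4, 2).

4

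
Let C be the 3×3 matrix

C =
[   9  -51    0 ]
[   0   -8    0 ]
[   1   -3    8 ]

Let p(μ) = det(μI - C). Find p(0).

576

p(0) = det(0·I − C) = det(−C) = (−1)^3·det(C).
det(C) = -576, so p(0) = 576.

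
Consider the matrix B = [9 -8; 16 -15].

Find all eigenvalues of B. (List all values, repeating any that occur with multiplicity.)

-7, 1

det(B - λI) = (9 - λ)(-15 - λ) - (-8)·(16) = λ^2 + 6λ - 7.
This factors as (λ + 7)·(λ - 1) = 0.
Eigenvalues: -7, 1.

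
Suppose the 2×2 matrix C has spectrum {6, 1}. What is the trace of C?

7

trace(C) is the sum of the eigenvalues: (6) + (1) = 7.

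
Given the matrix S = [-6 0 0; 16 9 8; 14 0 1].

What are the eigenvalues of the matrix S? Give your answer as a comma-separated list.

-6, 1, 9

Compute the characteristic polynomial p(lambda) = det(lambda·I - S).
Expanding along the first row, p(lambda) = lambda^3 - 4·lambda^2 - 51·lambda + 54.
Since p(-6) = 0, lambda = -6 is a root.
Factor out (lambda + 6): p(lambda) = (lambda + 6)·(lambda^2 - 10·lambda + 9).
The quadratic factors as (lambda - 1)·(lambda - 9).
Eigenvalues: -6, 1, 9.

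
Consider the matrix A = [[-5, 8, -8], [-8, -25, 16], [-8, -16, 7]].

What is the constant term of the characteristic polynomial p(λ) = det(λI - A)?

405

p(0) = det(0·I − A) = det(−A) = (−1)^3·det(A).
det(A) = -405, so p(0) = 405.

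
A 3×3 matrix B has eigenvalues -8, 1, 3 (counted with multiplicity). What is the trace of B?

trace(B) is the sum of the eigenvalues: (-8) + (1) + (3) = -4.

-4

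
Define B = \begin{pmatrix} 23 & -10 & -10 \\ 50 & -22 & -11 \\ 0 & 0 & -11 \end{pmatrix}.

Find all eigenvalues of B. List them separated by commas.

-11, -2, 3

The characteristic polynomial is p(t) = det(tI - B).
Expanding along the first row, p(t) = t^3 + 10t^2 - 17t - 66.
Try t = -11: p(-11) = 0, so -11 is a root.
Factor out (t + 11): p(t) = (t + 11)·(t^2 - t - 6).
The quadratic factors as (t + 2)·(t - 3).
Eigenvalues: -11, -2, 3.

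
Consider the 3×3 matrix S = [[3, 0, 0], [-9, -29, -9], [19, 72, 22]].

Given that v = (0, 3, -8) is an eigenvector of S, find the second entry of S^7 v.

First find the eigenvalue: Sv = (0, -15, 40) = -5·(0, 3, -8), so λ = -5.
Then S^7 v = λ^7·v = (-5)^7·(0, 3, -8) = -78125·(0, 3, -8) = (0, -234375, 625000).

-234375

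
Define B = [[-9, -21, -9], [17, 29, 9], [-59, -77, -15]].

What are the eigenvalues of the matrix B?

-6, 3, 8

The characteristic polynomial is p(t) = det(tI - B).
Cofactor expansion gives p(t) = t^3 - 5t^2 - 42t + 144.
Rational-root test: t = 3 gives p(3) = 0.
Factor out (t - 3): p(t) = (t - 3)·(t^2 - 2t - 48).
The quadratic factors as (t + 6)·(t - 8).
Eigenvalues: -6, 3, 8.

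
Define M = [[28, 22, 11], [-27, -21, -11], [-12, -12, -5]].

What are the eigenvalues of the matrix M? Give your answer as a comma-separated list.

The characteristic polynomial is p(lambda) = det(lambda·I - M).
Expanding the 3×3 determinant: p(lambda) = lambda^3 - 2·lambda^2 - 29·lambda + 30.
Try lambda = -5: p(-5) = 0, so -5 is a root.
Dividing by (lambda + 5) leaves lambda^2 - 7·lambda + 6.
The quadratic factors as (lambda - 1)·(lambda - 6).
Eigenvalues: -5, 1, 6.

-5, 1, 6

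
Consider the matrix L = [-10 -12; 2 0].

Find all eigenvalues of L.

-6, -4

det(L - λI) = (-10 - λ)(0 - λ) - (-12)·(2) = λ^2 + 10λ + 24.
This factors as (λ + 6)·(λ + 4) = 0.
Eigenvalues: -6, -4.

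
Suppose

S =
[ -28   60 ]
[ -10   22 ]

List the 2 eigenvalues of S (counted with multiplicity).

-8, 2

det(S - rI) = (-28 - r)(22 - r) - (60)·(-10) = r^2 + 6r - 16.
This factors as (r + 8)·(r - 2) = 0.
Eigenvalues: -8, 2.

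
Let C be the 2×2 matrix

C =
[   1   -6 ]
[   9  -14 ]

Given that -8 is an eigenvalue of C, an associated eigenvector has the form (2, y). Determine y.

3

We need (C + 8I)v = 0.
C + 8I = [[9, -6], [9, -6]].
Row 1: (9)·2 + (-6)·y = 0
Row 2: (9)·2 + (-6)·y = 0
Solving gives y = 3.
Check: C·(2, 3) = (-16, -24) = -8·(2, 3).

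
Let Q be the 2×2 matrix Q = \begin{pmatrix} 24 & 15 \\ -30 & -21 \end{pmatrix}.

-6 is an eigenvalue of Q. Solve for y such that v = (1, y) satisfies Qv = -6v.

-2

We need (Q + 6I)v = 0.
Q + 6I = [[30, 15], [-30, -15]].
Row 1: (30)·1 + (15)·y = 0
Row 2: (-30)·1 + (-15)·y = 0
Solving gives y = -2.
Check: Q·(1, -2) = (-6, 12) = -6·(1, -2).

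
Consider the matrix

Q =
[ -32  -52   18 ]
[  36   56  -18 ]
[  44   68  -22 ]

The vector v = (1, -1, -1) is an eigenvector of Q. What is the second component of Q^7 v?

First find the eigenvalue: Qv = (2, -2, -2) = 2·(1, -1, -1), so λ = 2.
Then Q^7 v = λ^7·v = 2^7·(1, -1, -1) = 128·(1, -1, -1) = (128, -128, -128).

-128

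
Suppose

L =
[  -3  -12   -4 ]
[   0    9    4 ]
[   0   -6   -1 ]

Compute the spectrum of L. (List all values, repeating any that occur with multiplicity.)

-3, 3, 5

Compute the characteristic polynomial p(t) = det(tI - L).
Expanding along the first row, p(t) = t^3 - 5t^2 - 9t + 45.
Rational-root test: t = -3 gives p(-3) = 0.
Dividing by (t + 3) leaves t^2 - 8t + 15.
The quadratic factors as (t - 3)·(t - 5).
Eigenvalues: -3, 3, 5.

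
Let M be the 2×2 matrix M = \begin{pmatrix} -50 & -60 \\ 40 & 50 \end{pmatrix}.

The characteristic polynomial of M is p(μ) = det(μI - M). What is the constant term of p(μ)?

p(μ) = μ^2 - 100.
The constant term is -100.

-100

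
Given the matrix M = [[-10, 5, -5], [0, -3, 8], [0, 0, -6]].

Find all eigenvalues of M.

-10, -6, -3

M is upper triangular, so its eigenvalues are the diagonal entries.
Diagonal: -10, -3, -6.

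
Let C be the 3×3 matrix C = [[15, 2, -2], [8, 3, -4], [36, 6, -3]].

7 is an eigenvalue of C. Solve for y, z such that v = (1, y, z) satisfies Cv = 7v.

We need (C - 7I)v = 0.
C - 7I = [[8, 2, -2], [8, -4, -4], [36, 6, -10]].
Row 1: (8)·1 + (2)·y + (-2)·z = 0
Row 2: (8)·1 + (-4)·y + (-4)·z = 0
Row 3: (36)·1 + (6)·y + (-10)·z = 0
Solving gives y = -1, z = 3.
Check: C·(1, -1, 3) = (7, -7, 21) = 7·(1, -1, 3).

-1, 3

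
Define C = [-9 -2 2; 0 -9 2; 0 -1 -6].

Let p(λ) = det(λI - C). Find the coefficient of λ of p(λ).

191

p(λ) = λ^3 + 24λ^2 + 191λ + 504.
The coefficient of λ is 191.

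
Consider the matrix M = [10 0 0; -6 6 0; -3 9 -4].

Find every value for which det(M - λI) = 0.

-4, 6, 10

M is lower triangular, so its eigenvalues are the diagonal entries.
Diagonal: 10, 6, -4.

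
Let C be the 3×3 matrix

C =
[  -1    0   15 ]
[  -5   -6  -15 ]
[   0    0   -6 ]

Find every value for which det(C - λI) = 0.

-6, -6, -1

Set up det(rI - C) = 0.
Expanding the 3×3 determinant: p(r) = r^3 + 13r^2 + 48r + 36.
Since p(-1) = 0, r = -1 is a root.
Factor out (r + 1): p(r) = (r + 1)·(r^2 + 12r + 36).
The quadratic factor is (r + 6)^2.
Eigenvalues: -6, -6, -1.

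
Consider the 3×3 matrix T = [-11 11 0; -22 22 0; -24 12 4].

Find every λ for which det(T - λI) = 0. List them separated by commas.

0, 4, 11

Compute the characteristic polynomial p(μ) = det(μI - T).
Expanding along the first row, p(μ) = μ^3 - 15μ^2 + 44μ.
Rational-root test: μ = 4 gives p(4) = 0.
Factor out (μ - 4): p(μ) = (μ - 4)·(μ^2 - 11μ).
The quadratic factors as μ·(μ - 11).
Eigenvalues: 0, 4, 11.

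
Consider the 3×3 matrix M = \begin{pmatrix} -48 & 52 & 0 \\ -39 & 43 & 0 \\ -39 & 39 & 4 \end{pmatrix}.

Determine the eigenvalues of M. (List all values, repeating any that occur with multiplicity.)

-9, 4, 4

Compute the characteristic polynomial p(λ) = det(λI - M).
Expanding along the first row, p(λ) = λ^3 + λ^2 - 56λ + 144.
Try λ = -9: p(-9) = 0, so -9 is a root.
Dividing by (λ + 9) leaves λ^2 - 8λ + 16.
The quadratic factor is (λ - 4)^2.
Eigenvalues: -9, 4, 4.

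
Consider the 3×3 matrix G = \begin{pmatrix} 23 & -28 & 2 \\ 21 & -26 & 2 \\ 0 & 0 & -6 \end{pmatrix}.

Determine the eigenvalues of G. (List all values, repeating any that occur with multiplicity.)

-6, -5, 2

Compute the characteristic polynomial p(s) = det(sI - G).
Expanding along the first row, p(s) = s^3 + 9s^2 + 8s - 60.
Since p(2) = 0, s = 2 is a root.
Factor out (s - 2): p(s) = (s - 2)·(s^2 + 11s + 30).
The quadratic factors as (s + 6)·(s + 5).
Eigenvalues: -6, -5, 2.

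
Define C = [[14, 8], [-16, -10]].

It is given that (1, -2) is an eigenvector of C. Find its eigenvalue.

-2

Compute Cv: C·(1, -2) = (-2, 4).
Since Cv = λv, compare component 1: -2 = λ·1, so λ = -2.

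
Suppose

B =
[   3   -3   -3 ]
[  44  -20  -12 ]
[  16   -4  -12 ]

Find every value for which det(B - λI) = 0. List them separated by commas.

Compute the characteristic polynomial p(s) = det(sI - B).
Expanding along the first row, p(s) = s^3 + 29s^2 + 276s + 864.
Rational-root test: s = -9 gives p(-9) = 0.
Factor out (s + 9): p(s) = (s + 9)·(s^2 + 20s + 96).
The quadratic factors as (s + 12)·(s + 8).
Eigenvalues: -12, -9, -8.

-12, -9, -8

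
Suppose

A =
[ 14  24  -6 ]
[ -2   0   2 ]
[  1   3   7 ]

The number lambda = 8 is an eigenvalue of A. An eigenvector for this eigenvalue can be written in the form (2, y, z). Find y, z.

0, 2

We need (A - 8I)v = 0.
A - 8I = [[6, 24, -6], [-2, -8, 2], [1, 3, -1]].
Row 1: (6)·2 + (24)·y + (-6)·z = 0
Row 2: (-2)·2 + (-8)·y + (2)·z = 0
Row 3: (1)·2 + (3)·y + (-1)·z = 0
Solving gives y = 0, z = 2.
Check: A·(2, 0, 2) = (16, 0, 16) = 8·(2, 0, 2).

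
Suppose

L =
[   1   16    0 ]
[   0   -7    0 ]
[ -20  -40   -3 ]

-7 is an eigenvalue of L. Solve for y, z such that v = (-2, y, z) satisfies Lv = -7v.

We need (L + 7I)v = 0.
L + 7I = [[8, 16, 0], [0, 0, 0], [-20, -40, 4]].
Row 1: (8)·-2 + (16)·y + (0)·z = 0
Row 2: (0)·-2 + (0)·y + (0)·z = 0
Row 3: (-20)·-2 + (-40)·y + (4)·z = 0
Solving gives y = 1, z = 0.
Check: L·(-2, 1, 0) = (14, -7, 0) = -7·(-2, 1, 0).

1, 0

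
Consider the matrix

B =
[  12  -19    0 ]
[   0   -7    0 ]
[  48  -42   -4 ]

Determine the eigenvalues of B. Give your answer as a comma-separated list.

Compute the characteristic polynomial p(λ) = det(λI - B).
Expanding along the first row, p(λ) = λ^3 - λ^2 - 104λ - 336.
Rational-root test: λ = -4 gives p(-4) = 0.
Dividing by (λ + 4) leaves λ^2 - 5λ - 84.
The quadratic factors as (λ + 7)·(λ - 12).
Eigenvalues: -7, -4, 12.

-7, -4, 12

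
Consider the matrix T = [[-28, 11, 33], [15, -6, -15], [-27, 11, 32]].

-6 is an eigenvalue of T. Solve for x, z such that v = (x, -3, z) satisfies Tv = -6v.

We need (T + 6I)v = 0.
T + 6I = [[-22, 11, 33], [15, 0, -15], [-27, 11, 38]].
Row 1: (-22)·x + (11)·-3 + (33)·z = 0
Row 2: (15)·x + (0)·-3 + (-15)·z = 0
Row 3: (-27)·x + (11)·-3 + (38)·z = 0
Solving gives x = 3, z = 3.
Check: T·(3, -3, 3) = (-18, 18, -18) = -6·(3, -3, 3).

3, 3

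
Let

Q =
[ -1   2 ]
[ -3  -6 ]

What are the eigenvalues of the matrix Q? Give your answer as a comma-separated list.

-4, -3

det(Q - sI) = (-1 - s)(-6 - s) - (2)·(-3) = s^2 + 7s + 12.
This factors as (s + 4)·(s + 3) = 0.
Eigenvalues: -4, -3.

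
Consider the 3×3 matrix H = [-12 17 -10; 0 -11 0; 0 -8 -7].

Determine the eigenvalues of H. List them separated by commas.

-12, -11, -7

Compute the characteristic polynomial p(λ) = det(λI - H).
Cofactor expansion gives p(λ) = λ^3 + 30λ^2 + 293λ + 924.
Rational-root test: λ = -12 gives p(-12) = 0.
Dividing by (λ + 12) leaves λ^2 + 18λ + 77.
The quadratic factors as (λ + 11)·(λ + 7).
Eigenvalues: -12, -11, -7.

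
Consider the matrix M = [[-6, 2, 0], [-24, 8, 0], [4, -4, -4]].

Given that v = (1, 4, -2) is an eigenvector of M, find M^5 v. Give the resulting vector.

(32, 128, -64)

First find the eigenvalue: Mv = (2, 8, -4) = 2·(1, 4, -2), so λ = 2.
Then M^5 v = λ^5·v = 2^5·(1, 4, -2) = 32·(1, 4, -2) = (32, 128, -64).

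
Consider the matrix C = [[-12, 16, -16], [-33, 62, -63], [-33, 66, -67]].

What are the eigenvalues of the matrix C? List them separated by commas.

Compute the characteristic polynomial p(lambda) = det(lambda·I - C).
Expanding along the first row, p(lambda) = lambda^3 + 17·lambda^2 + 64·lambda + 48.
Since p(-4) = 0, lambda = -4 is a root.
Dividing by (lambda + 4) leaves lambda^2 + 13·lambda + 12.
The quadratic factors as (lambda + 12)·(lambda + 1).
Eigenvalues: -12, -4, -1.

-12, -4, -1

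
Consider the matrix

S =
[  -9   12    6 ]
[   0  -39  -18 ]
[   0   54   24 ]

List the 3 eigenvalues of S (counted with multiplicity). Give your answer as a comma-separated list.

Compute the characteristic polynomial p(r) = det(rI - S).
Expanding the 3×3 determinant: p(r) = r^3 + 24r^2 + 171r + 324.
Try r = -3: p(-3) = 0, so -3 is a root.
Dividing by (r + 3) leaves r^2 + 21r + 108.
The quadratic factors as (r + 12)·(r + 9).
Eigenvalues: -12, -9, -3.

-12, -9, -3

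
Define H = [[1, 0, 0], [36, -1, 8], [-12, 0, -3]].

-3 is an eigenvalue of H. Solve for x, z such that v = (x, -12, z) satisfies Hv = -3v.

We need (H + 3I)v = 0.
H + 3I = [[4, 0, 0], [36, 2, 8], [-12, 0, 0]].
Row 1: (4)·x + (0)·-12 + (0)·z = 0
Row 2: (36)·x + (2)·-12 + (8)·z = 0
Row 3: (-12)·x + (0)·-12 + (0)·z = 0
Solving gives x = 0, z = 3.
Check: H·(0, -12, 3) = (0, 36, -9) = -3·(0, -12, 3).

0, 3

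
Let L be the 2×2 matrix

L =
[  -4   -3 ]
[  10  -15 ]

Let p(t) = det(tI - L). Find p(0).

90

p(0) = det(0·I − L) = det(−L) = (−1)^2·det(L).
det(L) = 90, so p(0) = 90.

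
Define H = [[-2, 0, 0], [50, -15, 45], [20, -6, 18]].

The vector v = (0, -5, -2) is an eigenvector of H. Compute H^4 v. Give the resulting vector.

First find the eigenvalue: Hv = (0, -15, -6) = 3·(0, -5, -2), so λ = 3.
Then H^4 v = λ^4·v = 3^4·(0, -5, -2) = 81·(0, -5, -2) = (0, -405, -162).

(0, -405, -162)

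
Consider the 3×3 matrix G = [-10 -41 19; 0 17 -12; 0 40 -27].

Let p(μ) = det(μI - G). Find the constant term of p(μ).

210

p(μ) = μ^3 + 20μ^2 + 121μ + 210.
The constant term is 210.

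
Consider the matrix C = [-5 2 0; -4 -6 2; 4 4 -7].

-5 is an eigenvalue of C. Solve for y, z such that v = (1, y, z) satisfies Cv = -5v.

0, 2

We need (C + 5I)v = 0.
C + 5I = [[0, 2, 0], [-4, -1, 2], [4, 4, -2]].
Row 1: (0)·1 + (2)·y + (0)·z = 0
Row 2: (-4)·1 + (-1)·y + (2)·z = 0
Row 3: (4)·1 + (4)·y + (-2)·z = 0
Solving gives y = 0, z = 2.
Check: C·(1, 0, 2) = (-5, 0, -10) = -5·(1, 0, 2).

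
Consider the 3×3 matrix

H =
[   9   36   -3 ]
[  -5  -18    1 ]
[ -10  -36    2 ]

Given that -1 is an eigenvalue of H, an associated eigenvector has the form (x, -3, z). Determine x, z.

We need (H + 1I)v = 0.
H + 1I = [[10, 36, -3], [-5, -17, 1], [-10, -36, 3]].
Row 1: (10)·x + (36)·-3 + (-3)·z = 0
Row 2: (-5)·x + (-17)·-3 + (1)·z = 0
Row 3: (-10)·x + (-36)·-3 + (3)·z = 0
Solving gives x = 9, z = -6.
Check: H·(9, -3, -6) = (-9, 3, 6) = -1·(9, -3, -6).

9, -6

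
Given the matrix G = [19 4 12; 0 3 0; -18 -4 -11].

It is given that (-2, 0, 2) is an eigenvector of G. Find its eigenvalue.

Compute Gv: G·(-2, 0, 2) = (-14, 0, 14).
Since Gv = λv, compare component 1: -14 = λ·-2, so λ = 7.

7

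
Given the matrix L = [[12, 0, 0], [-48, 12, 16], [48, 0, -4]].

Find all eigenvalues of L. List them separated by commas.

-4, 12, 12

The characteristic polynomial is p(μ) = det(μI - L).
Expanding the 3×3 determinant: p(μ) = μ^3 - 20μ^2 + 48μ + 576.
Since p(-4) = 0, μ = -4 is a root.
Factor out (μ + 4): p(μ) = (μ + 4)·(μ^2 - 24μ + 144).
The quadratic factor is (μ - 12)^2.
Eigenvalues: -4, 12, 12.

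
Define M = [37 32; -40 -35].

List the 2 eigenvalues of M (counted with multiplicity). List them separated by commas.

det(M - μI) = (37 - μ)(-35 - μ) - (32)·(-40) = μ^2 - 2μ - 15.
This factors as (μ + 3)·(μ - 5) = 0.
Eigenvalues: -3, 5.

-3, 5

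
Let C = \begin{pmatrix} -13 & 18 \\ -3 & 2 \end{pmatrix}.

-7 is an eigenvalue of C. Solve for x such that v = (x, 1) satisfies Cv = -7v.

We need (C + 7I)v = 0.
C + 7I = [[-6, 18], [-3, 9]].
Row 1: (-6)·x + (18)·1 = 0
Row 2: (-3)·x + (9)·1 = 0
Solving gives x = 3.
Check: C·(3, 1) = (-21, -7) = -7·(3, 1).

3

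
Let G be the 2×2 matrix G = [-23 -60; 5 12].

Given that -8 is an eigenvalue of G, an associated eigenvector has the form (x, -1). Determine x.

4

We need (G + 8I)v = 0.
G + 8I = [[-15, -60], [5, 20]].
Row 1: (-15)·x + (-60)·-1 = 0
Row 2: (5)·x + (20)·-1 = 0
Solving gives x = 4.
Check: G·(4, -1) = (-32, 8) = -8·(4, -1).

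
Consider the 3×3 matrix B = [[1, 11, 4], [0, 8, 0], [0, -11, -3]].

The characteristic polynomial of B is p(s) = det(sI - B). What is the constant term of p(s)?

p(s) = s^3 - 6s^2 - 19s + 24.
The constant term is 24.

24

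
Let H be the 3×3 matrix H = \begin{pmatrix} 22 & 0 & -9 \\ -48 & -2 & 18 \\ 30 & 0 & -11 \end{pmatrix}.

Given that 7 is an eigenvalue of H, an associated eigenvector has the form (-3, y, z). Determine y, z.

6, -5

We need (H - 7I)v = 0.
H - 7I = [[15, 0, -9], [-48, -9, 18], [30, 0, -18]].
Row 1: (15)·-3 + (0)·y + (-9)·z = 0
Row 2: (-48)·-3 + (-9)·y + (18)·z = 0
Row 3: (30)·-3 + (0)·y + (-18)·z = 0
Solving gives y = 6, z = -5.
Check: H·(-3, 6, -5) = (-21, 42, -35) = 7·(-3, 6, -5).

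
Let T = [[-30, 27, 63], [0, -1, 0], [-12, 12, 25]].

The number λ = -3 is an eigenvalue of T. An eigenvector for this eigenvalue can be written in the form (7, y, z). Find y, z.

0, 3

We need (T + 3I)v = 0.
T + 3I = [[-27, 27, 63], [0, 2, 0], [-12, 12, 28]].
Row 1: (-27)·7 + (27)·y + (63)·z = 0
Row 2: (0)·7 + (2)·y + (0)·z = 0
Row 3: (-12)·7 + (12)·y + (28)·z = 0
Solving gives y = 0, z = 3.
Check: T·(7, 0, 3) = (-21, 0, -9) = -3·(7, 0, 3).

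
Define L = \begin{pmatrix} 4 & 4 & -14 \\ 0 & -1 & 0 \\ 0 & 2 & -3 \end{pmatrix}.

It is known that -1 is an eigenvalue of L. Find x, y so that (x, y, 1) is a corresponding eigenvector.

2, 1

We need (L + 1I)v = 0.
L + 1I = [[5, 4, -14], [0, 0, 0], [0, 2, -2]].
Row 1: (5)·x + (4)·y + (-14)·1 = 0
Row 2: (0)·x + (0)·y + (0)·1 = 0
Row 3: (0)·x + (2)·y + (-2)·1 = 0
Solving gives x = 2, y = 1.
Check: L·(2, 1, 1) = (-2, -1, -1) = -1·(2, 1, 1).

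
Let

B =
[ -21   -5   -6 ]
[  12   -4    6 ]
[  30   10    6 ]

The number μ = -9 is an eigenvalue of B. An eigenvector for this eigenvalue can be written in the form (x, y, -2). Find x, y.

1, 0

We need (B + 9I)v = 0.
B + 9I = [[-12, -5, -6], [12, 5, 6], [30, 10, 15]].
Row 1: (-12)·x + (-5)·y + (-6)·-2 = 0
Row 2: (12)·x + (5)·y + (6)·-2 = 0
Row 3: (30)·x + (10)·y + (15)·-2 = 0
Solving gives x = 1, y = 0.
Check: B·(1, 0, -2) = (-9, 0, 18) = -9·(1, 0, -2).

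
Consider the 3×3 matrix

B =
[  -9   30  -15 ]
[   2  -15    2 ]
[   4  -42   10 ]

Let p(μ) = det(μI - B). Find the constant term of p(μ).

-594

p(μ) = μ^3 + 14μ^2 - 21μ - 594.
The constant term is -594.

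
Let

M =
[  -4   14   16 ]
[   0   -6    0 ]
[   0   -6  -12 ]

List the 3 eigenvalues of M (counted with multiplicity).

-12, -6, -4

Compute the characteristic polynomial p(λ) = det(λI - M).
Cofactor expansion gives p(λ) = λ^3 + 22λ^2 + 144λ + 288.
Since p(-6) = 0, λ = -6 is a root.
Factor out (λ + 6): p(λ) = (λ + 6)·(λ^2 + 16λ + 48).
The quadratic factors as (λ + 12)·(λ + 4).
Eigenvalues: -12, -6, -4.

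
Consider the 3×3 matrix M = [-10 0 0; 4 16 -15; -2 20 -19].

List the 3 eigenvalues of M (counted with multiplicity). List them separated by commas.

-10, -4, 1

The characteristic polynomial is p(r) = det(rI - M).
Expanding the 3×3 determinant: p(r) = r^3 + 13r^2 + 26r - 40.
Rational-root test: r = 1 gives p(1) = 0.
Dividing by (r - 1) leaves r^2 + 14r + 40.
The quadratic factors as (r + 10)·(r + 4).
Eigenvalues: -10, -4, 1.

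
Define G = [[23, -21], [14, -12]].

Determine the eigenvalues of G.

2, 9

det(G - tI) = (23 - t)(-12 - t) - (-21)·(14) = t^2 - 11t + 18.
This factors as (t - 2)·(t - 9) = 0.
Eigenvalues: 2, 9.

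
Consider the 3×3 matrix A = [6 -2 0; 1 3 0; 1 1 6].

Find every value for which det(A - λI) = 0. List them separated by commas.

Compute the characteristic polynomial p(μ) = det(μI - A).
Expanding along the first row, p(μ) = μ^3 - 15μ^2 + 74μ - 120.
Try μ = 5: p(5) = 0, so 5 is a root.
Factor out (μ - 5): p(μ) = (μ - 5)·(μ^2 - 10μ + 24).
The quadratic factors as (μ - 4)·(μ - 6).
Eigenvalues: 4, 5, 6.

4, 5, 6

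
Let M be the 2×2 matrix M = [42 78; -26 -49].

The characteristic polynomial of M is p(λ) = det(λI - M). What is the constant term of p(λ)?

p(λ) = λ^2 + 7λ - 30.
The constant term is -30.

-30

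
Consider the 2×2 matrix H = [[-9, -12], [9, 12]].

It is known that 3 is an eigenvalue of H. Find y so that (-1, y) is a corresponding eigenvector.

We need (H - 3I)v = 0.
H - 3I = [[-12, -12], [9, 9]].
Row 1: (-12)·-1 + (-12)·y = 0
Row 2: (9)·-1 + (9)·y = 0
Solving gives y = 1.
Check: H·(-1, 1) = (-3, 3) = 3·(-1, 1).

1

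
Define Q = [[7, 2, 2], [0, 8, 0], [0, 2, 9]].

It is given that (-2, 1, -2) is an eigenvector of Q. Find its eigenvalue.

Compute Qv: Q·(-2, 1, -2) = (-16, 8, -16).
Since Qv = λv, compare component 1: -16 = λ·-2, so λ = 8.

8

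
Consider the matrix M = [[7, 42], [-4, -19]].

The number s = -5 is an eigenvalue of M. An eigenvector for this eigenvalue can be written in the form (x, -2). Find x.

7

We need (M + 5I)v = 0.
M + 5I = [[12, 42], [-4, -14]].
Row 1: (12)·x + (42)·-2 = 0
Row 2: (-4)·x + (-14)·-2 = 0
Solving gives x = 7.
Check: M·(7, -2) = (-35, 10) = -5·(7, -2).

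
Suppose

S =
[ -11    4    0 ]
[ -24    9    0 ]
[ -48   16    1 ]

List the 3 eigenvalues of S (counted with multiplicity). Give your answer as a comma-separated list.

Compute the characteristic polynomial p(s) = det(sI - S).
Expanding the 3×3 determinant: p(s) = s^3 + s^2 - 5s + 3.
Rational-root test: s = 1 gives p(1) = 0.
Dividing by (s - 1) leaves s^2 + 2s - 3.
The quadratic factors as (s + 3)·(s - 1).
Eigenvalues: -3, 1, 1.

-3, 1, 1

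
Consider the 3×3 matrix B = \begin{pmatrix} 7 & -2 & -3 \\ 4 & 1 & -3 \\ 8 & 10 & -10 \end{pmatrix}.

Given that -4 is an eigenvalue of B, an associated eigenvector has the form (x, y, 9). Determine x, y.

3, 3

We need (B + 4I)v = 0.
B + 4I = [[11, -2, -3], [4, 5, -3], [8, 10, -6]].
Row 1: (11)·x + (-2)·y + (-3)·9 = 0
Row 2: (4)·x + (5)·y + (-3)·9 = 0
Row 3: (8)·x + (10)·y + (-6)·9 = 0
Solving gives x = 3, y = 3.
Check: B·(3, 3, 9) = (-12, -12, -36) = -4·(3, 3, 9).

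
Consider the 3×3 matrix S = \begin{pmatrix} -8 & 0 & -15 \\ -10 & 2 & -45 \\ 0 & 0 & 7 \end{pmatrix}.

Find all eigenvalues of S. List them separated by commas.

-8, 2, 7

The characteristic polynomial is p(t) = det(tI - S).
Cofactor expansion gives p(t) = t^3 - t^2 - 58t + 112.
Rational-root test: t = 2 gives p(2) = 0.
Dividing by (t - 2) leaves t^2 + t - 56.
The quadratic factors as (t + 8)·(t - 7).
Eigenvalues: -8, 2, 7.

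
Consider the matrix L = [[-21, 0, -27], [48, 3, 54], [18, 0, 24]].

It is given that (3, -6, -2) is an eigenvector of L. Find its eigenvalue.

Compute Lv: L·(3, -6, -2) = (-9, 18, 6).
Since Lv = λv, compare component 1: -9 = λ·3, so λ = -3.

-3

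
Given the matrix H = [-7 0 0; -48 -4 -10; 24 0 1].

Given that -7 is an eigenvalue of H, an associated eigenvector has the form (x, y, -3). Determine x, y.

1, 6

We need (H + 7I)v = 0.
H + 7I = [[0, 0, 0], [-48, 3, -10], [24, 0, 8]].
Row 1: (0)·x + (0)·y + (0)·-3 = 0
Row 2: (-48)·x + (3)·y + (-10)·-3 = 0
Row 3: (24)·x + (0)·y + (8)·-3 = 0
Solving gives x = 1, y = 6.
Check: H·(1, 6, -3) = (-7, -42, 21) = -7·(1, 6, -3).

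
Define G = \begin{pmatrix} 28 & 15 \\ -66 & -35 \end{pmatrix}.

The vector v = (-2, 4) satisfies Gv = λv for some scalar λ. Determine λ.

-2

Compute Gv: G·(-2, 4) = (4, -8).
Since Gv = λv, compare component 1: 4 = λ·-2, so λ = -2.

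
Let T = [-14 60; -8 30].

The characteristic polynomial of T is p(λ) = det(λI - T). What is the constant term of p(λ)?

60

p(λ) = λ^2 - 16λ + 60.
The constant term is 60.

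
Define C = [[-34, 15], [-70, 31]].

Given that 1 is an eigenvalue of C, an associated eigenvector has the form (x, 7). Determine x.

We need (C - 1I)v = 0.
C - 1I = [[-35, 15], [-70, 30]].
Row 1: (-35)·x + (15)·7 = 0
Row 2: (-70)·x + (30)·7 = 0
Solving gives x = 3.
Check: C·(3, 7) = (3, 7) = 1·(3, 7).

3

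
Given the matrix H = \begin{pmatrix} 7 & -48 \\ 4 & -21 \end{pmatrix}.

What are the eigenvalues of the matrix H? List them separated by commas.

det(H - λI) = (7 - λ)(-21 - λ) - (-48)·(4) = λ^2 + 14λ + 45.
This factors as (λ + 9)·(λ + 5) = 0.
Eigenvalues: -9, -5.

-9, -5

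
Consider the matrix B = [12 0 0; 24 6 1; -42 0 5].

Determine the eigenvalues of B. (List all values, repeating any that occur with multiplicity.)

Compute the characteristic polynomial p(t) = det(tI - B).
Expanding along the first row, p(t) = t^3 - 23t^2 + 162t - 360.
Since p(5) = 0, t = 5 is a root.
Factor out (t - 5): p(t) = (t - 5)·(t^2 - 18t + 72).
The quadratic factors as (t - 6)·(t - 12).
Eigenvalues: 5, 6, 12.

5, 6, 12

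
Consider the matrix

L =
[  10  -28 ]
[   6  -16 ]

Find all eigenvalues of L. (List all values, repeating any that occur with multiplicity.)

det(L - lambda·I) = (10 - lambda)(-16 - lambda) - (-28)·(6) = lambda^2 + 6·lambda + 8.
This factors as (lambda + 4)·(lambda + 2) = 0.
Eigenvalues: -4, -2.

-4, -2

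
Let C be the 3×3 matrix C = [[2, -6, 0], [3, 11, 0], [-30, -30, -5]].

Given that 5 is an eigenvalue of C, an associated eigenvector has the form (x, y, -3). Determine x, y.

We need (C - 5I)v = 0.
C - 5I = [[-3, -6, 0], [3, 6, 0], [-30, -30, -10]].
Row 1: (-3)·x + (-6)·y + (0)·-3 = 0
Row 2: (3)·x + (6)·y + (0)·-3 = 0
Row 3: (-30)·x + (-30)·y + (-10)·-3 = 0
Solving gives x = 2, y = -1.
Check: C·(2, -1, -3) = (10, -5, -15) = 5·(2, -1, -3).

2, -1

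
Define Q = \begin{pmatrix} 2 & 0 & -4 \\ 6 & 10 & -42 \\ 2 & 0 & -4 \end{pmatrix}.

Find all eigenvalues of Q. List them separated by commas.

The characteristic polynomial is p(λ) = det(λI - Q).
Cofactor expansion gives p(λ) = λ^3 - 8λ^2 - 20λ.
Try λ = -2: p(-2) = 0, so -2 is a root.
Factor out (λ + 2): p(λ) = (λ + 2)·(λ^2 - 10λ).
The quadratic factors as λ·(λ - 10).
Eigenvalues: -2, 0, 10.

-2, 0, 10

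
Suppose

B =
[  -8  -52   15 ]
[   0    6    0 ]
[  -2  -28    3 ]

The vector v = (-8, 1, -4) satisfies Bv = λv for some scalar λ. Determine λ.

Compute Bv: B·(-8, 1, -4) = (-48, 6, -24).
Since Bv = λv, compare component 1: -48 = λ·-8, so λ = 6.

6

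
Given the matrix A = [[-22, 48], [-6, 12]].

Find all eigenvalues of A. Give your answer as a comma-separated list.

-6, -4

det(A - rI) = (-22 - r)(12 - r) - (48)·(-6) = r^2 + 10r + 24.
This factors as (r + 6)·(r + 4) = 0.
Eigenvalues: -6, -4.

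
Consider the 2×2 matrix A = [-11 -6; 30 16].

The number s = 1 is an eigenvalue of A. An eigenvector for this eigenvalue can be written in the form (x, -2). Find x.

We need (A - 1I)v = 0.
A - 1I = [[-12, -6], [30, 15]].
Row 1: (-12)·x + (-6)·-2 = 0
Row 2: (30)·x + (15)·-2 = 0
Solving gives x = 1.
Check: A·(1, -2) = (1, -2) = 1·(1, -2).

1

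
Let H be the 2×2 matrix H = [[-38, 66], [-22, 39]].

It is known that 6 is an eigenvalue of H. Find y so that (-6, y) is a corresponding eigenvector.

We need (H - 6I)v = 0.
H - 6I = [[-44, 66], [-22, 33]].
Row 1: (-44)·-6 + (66)·y = 0
Row 2: (-22)·-6 + (33)·y = 0
Solving gives y = -4.
Check: H·(-6, -4) = (-36, -24) = 6·(-6, -4).

-4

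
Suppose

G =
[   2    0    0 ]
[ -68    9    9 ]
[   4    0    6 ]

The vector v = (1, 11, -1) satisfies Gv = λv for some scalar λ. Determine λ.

2

Compute Gv: G·(1, 11, -1) = (2, 22, -2).
Since Gv = λv, compare component 1: 2 = λ·1, so λ = 2.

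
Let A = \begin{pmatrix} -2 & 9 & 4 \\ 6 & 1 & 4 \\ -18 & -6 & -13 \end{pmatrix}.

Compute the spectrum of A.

Compute the characteristic polynomial p(λ) = det(λI - A).
Expanding along the first row, p(λ) = λ^3 + 14λ^2 + 53λ + 40.
Since p(-1) = 0, λ = -1 is a root.
Factor out (λ + 1): p(λ) = (λ + 1)·(λ^2 + 13λ + 40).
The quadratic factors as (λ + 8)·(λ + 5).
Eigenvalues: -8, -5, -1.

-8, -5, -1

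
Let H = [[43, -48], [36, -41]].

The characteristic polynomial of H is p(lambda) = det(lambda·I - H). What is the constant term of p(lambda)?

-35

p(lambda) = lambda^2 - 2·lambda - 35.
The constant term is -35.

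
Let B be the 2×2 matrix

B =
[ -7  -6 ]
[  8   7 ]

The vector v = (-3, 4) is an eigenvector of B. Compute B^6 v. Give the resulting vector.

(-3, 4)

First find the eigenvalue: Bv = (-3, 4) = 1·(-3, 4), so λ = 1.
Then B^6 v = λ^6·v = 1^6·(-3, 4) = 1·(-3, 4) = (-3, 4).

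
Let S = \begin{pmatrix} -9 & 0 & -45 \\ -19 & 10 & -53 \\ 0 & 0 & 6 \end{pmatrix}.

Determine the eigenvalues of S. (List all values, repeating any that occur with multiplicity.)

-9, 6, 10

Set up det(tI - S) = 0.
Expanding the 3×3 determinant: p(t) = t^3 - 7t^2 - 84t + 540.
Try t = -9: p(-9) = 0, so -9 is a root.
Dividing by (t + 9) leaves t^2 - 16t + 60.
The quadratic factors as (t - 6)·(t - 10).
Eigenvalues: -9, 6, 10.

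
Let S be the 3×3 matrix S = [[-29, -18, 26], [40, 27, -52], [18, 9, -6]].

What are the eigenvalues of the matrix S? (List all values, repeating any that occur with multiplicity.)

The characteristic polynomial is p(λ) = det(λI - S).
Expanding the 3×3 determinant: p(λ) = λ^3 + 8λ^2 - 51λ - 378.
Since p(-6) = 0, λ = -6 is a root.
Dividing by (λ + 6) leaves λ^2 + 2λ - 63.
The quadratic factors as (λ + 9)·(λ - 7).
Eigenvalues: -9, -6, 7.

-9, -6, 7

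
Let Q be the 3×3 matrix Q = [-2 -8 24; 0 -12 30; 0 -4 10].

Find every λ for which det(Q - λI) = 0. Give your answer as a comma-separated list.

Compute the characteristic polynomial p(λ) = det(λI - Q).
Expanding the 3×3 determinant: p(λ) = λ^3 + 4λ^2 + 4λ.
Rational-root test: λ = 0 gives p(0) = 0.
Factor out λ: p(λ) = λ·(λ^2 + 4λ + 4).
The quadratic factor is (λ + 2)^2.
Eigenvalues: -2, -2, 0.

-2, -2, 0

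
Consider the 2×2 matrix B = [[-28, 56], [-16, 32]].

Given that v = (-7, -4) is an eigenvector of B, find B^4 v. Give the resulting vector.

First find the eigenvalue: Bv = (-28, -16) = 4·(-7, -4), so λ = 4.
Then B^4 v = λ^4·v = 4^4·(-7, -4) = 256·(-7, -4) = (-1792, -1024).

(-1792, -1024)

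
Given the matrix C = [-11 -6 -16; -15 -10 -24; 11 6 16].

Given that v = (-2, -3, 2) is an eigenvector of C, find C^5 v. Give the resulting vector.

First find the eigenvalue: Cv = (8, 12, -8) = -4·(-2, -3, 2), so λ = -4.
Then C^5 v = λ^5·v = (-4)^5·(-2, -3, 2) = -1024·(-2, -3, 2) = (2048, 3072, -2048).

(2048, 3072, -2048)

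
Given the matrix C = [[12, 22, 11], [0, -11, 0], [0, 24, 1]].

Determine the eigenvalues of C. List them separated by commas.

Compute the characteristic polynomial p(μ) = det(μI - C).
Expanding the 3×3 determinant: p(μ) = μ^3 - 2μ^2 - 131μ + 132.
Try μ = 1: p(1) = 0, so 1 is a root.
Dividing by (μ - 1) leaves μ^2 - μ - 132.
The quadratic factors as (μ + 11)·(μ - 12).
Eigenvalues: -11, 1, 12.

-11, 1, 12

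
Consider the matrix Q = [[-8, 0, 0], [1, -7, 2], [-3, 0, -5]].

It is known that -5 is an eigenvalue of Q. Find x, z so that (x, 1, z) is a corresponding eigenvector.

We need (Q + 5I)v = 0.
Q + 5I = [[-3, 0, 0], [1, -2, 2], [-3, 0, 0]].
Row 1: (-3)·x + (0)·1 + (0)·z = 0
Row 2: (1)·x + (-2)·1 + (2)·z = 0
Row 3: (-3)·x + (0)·1 + (0)·z = 0
Solving gives x = 0, z = 1.
Check: Q·(0, 1, 1) = (0, -5, -5) = -5·(0, 1, 1).

0, 1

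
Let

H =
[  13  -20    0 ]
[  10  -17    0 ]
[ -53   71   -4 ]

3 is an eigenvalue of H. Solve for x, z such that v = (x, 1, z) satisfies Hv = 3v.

2, -5

We need (H - 3I)v = 0.
H - 3I = [[10, -20, 0], [10, -20, 0], [-53, 71, -7]].
Row 1: (10)·x + (-20)·1 + (0)·z = 0
Row 2: (10)·x + (-20)·1 + (0)·z = 0
Row 3: (-53)·x + (71)·1 + (-7)·z = 0
Solving gives x = 2, z = -5.
Check: H·(2, 1, -5) = (6, 3, -15) = 3·(2, 1, -5).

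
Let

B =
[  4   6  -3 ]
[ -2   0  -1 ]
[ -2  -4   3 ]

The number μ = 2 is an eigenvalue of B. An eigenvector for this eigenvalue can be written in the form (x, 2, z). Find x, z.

-3, 2

We need (B - 2I)v = 0.
B - 2I = [[2, 6, -3], [-2, -2, -1], [-2, -4, 1]].
Row 1: (2)·x + (6)·2 + (-3)·z = 0
Row 2: (-2)·x + (-2)·2 + (-1)·z = 0
Row 3: (-2)·x + (-4)·2 + (1)·z = 0
Solving gives x = -3, z = 2.
Check: B·(-3, 2, 2) = (-6, 4, 4) = 2·(-3, 2, 2).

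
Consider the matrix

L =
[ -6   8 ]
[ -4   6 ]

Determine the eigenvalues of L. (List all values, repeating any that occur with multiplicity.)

det(L - λI) = (-6 - λ)(6 - λ) - (8)·(-4) = λ^2 - 4.
This factors as (λ + 2)·(λ - 2) = 0.
Eigenvalues: -2, 2.

-2, 2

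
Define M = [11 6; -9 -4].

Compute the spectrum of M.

det(M - λI) = (11 - λ)(-4 - λ) - (6)·(-9) = λ^2 - 7λ + 10.
This factors as (λ - 2)·(λ - 5) = 0.
Eigenvalues: 2, 5.

2, 5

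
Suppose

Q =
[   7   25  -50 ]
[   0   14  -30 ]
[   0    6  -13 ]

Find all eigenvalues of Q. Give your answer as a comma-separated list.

The characteristic polynomial is p(t) = det(tI - Q).
Expanding the 3×3 determinant: p(t) = t^3 - 8t^2 + 5t + 14.
Rational-root test: t = -1 gives p(-1) = 0.
Factor out (t + 1): p(t) = (t + 1)·(t^2 - 9t + 14).
The quadratic factors as (t - 2)·(t - 7).
Eigenvalues: -1, 2, 7.

-1, 2, 7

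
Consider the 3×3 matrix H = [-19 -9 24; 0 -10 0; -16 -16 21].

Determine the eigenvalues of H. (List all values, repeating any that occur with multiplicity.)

-10, -3, 5

Compute the characteristic polynomial p(μ) = det(μI - H).
Cofactor expansion gives p(μ) = μ^3 + 8μ^2 - 35μ - 150.
Try μ = 5: p(5) = 0, so 5 is a root.
Factor out (μ - 5): p(μ) = (μ - 5)·(μ^2 + 13μ + 30).
The quadratic factors as (μ + 10)·(μ + 3).
Eigenvalues: -10, -3, 5.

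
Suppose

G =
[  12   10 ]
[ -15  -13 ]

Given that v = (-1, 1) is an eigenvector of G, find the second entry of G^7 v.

First find the eigenvalue: Gv = (-2, 2) = 2·(-1, 1), so λ = 2.
Then G^7 v = λ^7·v = 2^7·(-1, 1) = 128·(-1, 1) = (-128, 128).

128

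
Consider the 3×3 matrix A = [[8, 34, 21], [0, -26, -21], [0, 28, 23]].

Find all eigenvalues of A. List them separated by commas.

-5, 2, 8

Compute the characteristic polynomial p(λ) = det(λI - A).
Cofactor expansion gives p(λ) = λ^3 - 5λ^2 - 34λ + 80.
Try λ = 2: p(2) = 0, so 2 is a root.
Dividing by (λ - 2) leaves λ^2 - 3λ - 40.
The quadratic factors as (λ + 5)·(λ - 8).
Eigenvalues: -5, 2, 8.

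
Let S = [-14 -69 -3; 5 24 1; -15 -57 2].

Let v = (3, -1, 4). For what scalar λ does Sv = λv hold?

Compute Sv: S·(3, -1, 4) = (15, -5, 20).
Since Sv = λv, compare component 1: 15 = λ·3, so λ = 5.

5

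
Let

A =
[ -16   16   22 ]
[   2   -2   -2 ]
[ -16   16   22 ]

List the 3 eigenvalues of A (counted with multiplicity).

Set up det(sI - A) = 0.
Expanding along the first row, p(s) = s^3 - 4s^2 - 12s.
Rational-root test: s = 0 gives p(0) = 0.
Dividing by s leaves s^2 - 4s - 12.
The quadratic factors as (s + 2)·(s - 6).
Eigenvalues: -2, 0, 6.

-2, 0, 6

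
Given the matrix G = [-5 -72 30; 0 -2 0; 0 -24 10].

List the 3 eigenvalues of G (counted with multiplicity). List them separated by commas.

Compute the characteristic polynomial p(s) = det(sI - G).
Expanding along the first row, p(s) = s^3 - 3s^2 - 60s - 100.
Rational-root test: s = -5 gives p(-5) = 0.
Factor out (s + 5): p(s) = (s + 5)·(s^2 - 8s - 20).
The quadratic factors as (s + 2)·(s - 10).
Eigenvalues: -5, -2, 10.

-5, -2, 10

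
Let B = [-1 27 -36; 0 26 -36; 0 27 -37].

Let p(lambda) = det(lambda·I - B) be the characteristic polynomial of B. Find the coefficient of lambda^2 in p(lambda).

12

The coefficient of lambda^2 of det(lambda·I - B) is −trace(B).
trace(B) = (-1) + (26) + (-37) = -12, so the coefficient is 12.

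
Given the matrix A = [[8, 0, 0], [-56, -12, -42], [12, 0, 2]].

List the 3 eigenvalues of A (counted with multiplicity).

Set up det(λI - A) = 0.
Expanding along the first row, p(λ) = λ^3 + 2λ^2 - 104λ + 192.
Try λ = 8: p(8) = 0, so 8 is a root.
Factor out (λ - 8): p(λ) = (λ - 8)·(λ^2 + 10λ - 24).
The quadratic factors as (λ + 12)·(λ - 2).
Eigenvalues: -12, 2, 8.

-12, 2, 8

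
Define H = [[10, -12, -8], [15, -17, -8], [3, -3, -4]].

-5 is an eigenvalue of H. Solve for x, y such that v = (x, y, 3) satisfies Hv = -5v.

We need (H + 5I)v = 0.
H + 5I = [[15, -12, -8], [15, -12, -8], [3, -3, 1]].
Row 1: (15)·x + (-12)·y + (-8)·3 = 0
Row 2: (15)·x + (-12)·y + (-8)·3 = 0
Row 3: (3)·x + (-3)·y + (1)·3 = 0
Solving gives x = 12, y = 13.
Check: H·(12, 13, 3) = (-60, -65, -15) = -5·(12, 13, 3).

12, 13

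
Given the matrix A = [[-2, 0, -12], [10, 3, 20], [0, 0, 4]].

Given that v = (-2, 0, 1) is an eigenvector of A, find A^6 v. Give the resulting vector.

First find the eigenvalue: Av = (-8, 0, 4) = 4·(-2, 0, 1), so λ = 4.
Then A^6 v = λ^6·v = 4^6·(-2, 0, 1) = 4096·(-2, 0, 1) = (-8192, 0, 4096).

(-8192, 0, 4096)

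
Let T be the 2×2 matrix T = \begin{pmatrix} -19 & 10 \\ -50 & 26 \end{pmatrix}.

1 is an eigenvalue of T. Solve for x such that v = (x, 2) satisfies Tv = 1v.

1

We need (T - 1I)v = 0.
T - 1I = [[-20, 10], [-50, 25]].
Row 1: (-20)·x + (10)·2 = 0
Row 2: (-50)·x + (25)·2 = 0
Solving gives x = 1.
Check: T·(1, 2) = (1, 2) = 1·(1, 2).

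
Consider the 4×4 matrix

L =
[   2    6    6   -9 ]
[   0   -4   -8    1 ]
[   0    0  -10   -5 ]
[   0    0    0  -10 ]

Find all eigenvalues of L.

L is upper triangular, so its eigenvalues are the diagonal entries.
Diagonal: 2, -4, -10, -10.

-10, -10, -4, 2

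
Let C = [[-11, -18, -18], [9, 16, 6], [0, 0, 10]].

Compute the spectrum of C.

-2, 7, 10

The characteristic polynomial is p(lambda) = det(lambda·I - C).
Cofactor expansion gives p(lambda) = lambda^3 - 15·lambda^2 + 36·lambda + 140.
Since p(-2) = 0, lambda = -2 is a root.
Factor out (lambda + 2): p(lambda) = (lambda + 2)·(lambda^2 - 17·lambda + 70).
The quadratic factors as (lambda - 7)·(lambda - 10).
Eigenvalues: -2, 7, 10.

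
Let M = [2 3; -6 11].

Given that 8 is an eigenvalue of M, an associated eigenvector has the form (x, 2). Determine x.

1

We need (M - 8I)v = 0.
M - 8I = [[-6, 3], [-6, 3]].
Row 1: (-6)·x + (3)·2 = 0
Row 2: (-6)·x + (3)·2 = 0
Solving gives x = 1.
Check: M·(1, 2) = (8, 16) = 8·(1, 2).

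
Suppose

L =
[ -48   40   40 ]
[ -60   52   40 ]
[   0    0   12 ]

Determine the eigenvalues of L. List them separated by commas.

Compute the characteristic polynomial p(μ) = det(μI - L).
Cofactor expansion gives p(μ) = μ^3 - 16μ^2 - 48μ + 1152.
Since p(-8) = 0, μ = -8 is a root.
Factor out (μ + 8): p(μ) = (μ + 8)·(μ^2 - 24μ + 144).
The quadratic factor is (μ - 12)^2.
Eigenvalues: -8, 12, 12.

-8, 12, 12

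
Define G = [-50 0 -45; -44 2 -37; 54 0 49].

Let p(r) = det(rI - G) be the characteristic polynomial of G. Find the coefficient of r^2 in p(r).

-1

The coefficient of r^2 of det(rI - G) is −trace(G).
trace(G) = (-50) + (2) + (49) = 1, so the coefficient is -1.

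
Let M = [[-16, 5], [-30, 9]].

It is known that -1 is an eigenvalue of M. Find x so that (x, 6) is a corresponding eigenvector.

2

We need (M + 1I)v = 0.
M + 1I = [[-15, 5], [-30, 10]].
Row 1: (-15)·x + (5)·6 = 0
Row 2: (-30)·x + (10)·6 = 0
Solving gives x = 2.
Check: M·(2, 6) = (-2, -6) = -1·(2, 6).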